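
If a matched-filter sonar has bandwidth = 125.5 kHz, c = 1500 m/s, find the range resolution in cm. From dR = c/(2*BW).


dR = c/(2*BW) = 1500 / (2 * 125.5e3) = 0.006 m = 0.6 cm

0.6 cm


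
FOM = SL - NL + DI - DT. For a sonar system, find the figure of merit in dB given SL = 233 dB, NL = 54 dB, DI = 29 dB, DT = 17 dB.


FOM = SL - NL + DI - DT = 233 - 54 + 29 - 17 = 191

191 dB


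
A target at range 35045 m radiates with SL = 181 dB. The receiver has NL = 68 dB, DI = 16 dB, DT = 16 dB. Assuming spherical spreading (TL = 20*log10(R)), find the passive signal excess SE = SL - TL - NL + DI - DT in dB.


22.11 dB


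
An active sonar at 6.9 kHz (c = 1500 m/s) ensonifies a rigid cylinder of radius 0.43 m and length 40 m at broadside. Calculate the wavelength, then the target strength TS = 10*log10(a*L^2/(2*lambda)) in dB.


Step 1: lambda = c/f = 1500/6900 = 0.21739 m
Step 2: TS = 10*log10(a*L^2/(2*lambda)) = 10*log10(0.43*40^2/(2*0.21739)) = 31.99

31.99 dB


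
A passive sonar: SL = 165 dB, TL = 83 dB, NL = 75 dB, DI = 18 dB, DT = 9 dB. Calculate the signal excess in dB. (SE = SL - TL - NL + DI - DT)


SE = SL - TL - NL + DI - DT = 165 - 83 - 75 + 18 - 9 = 16

16 dB


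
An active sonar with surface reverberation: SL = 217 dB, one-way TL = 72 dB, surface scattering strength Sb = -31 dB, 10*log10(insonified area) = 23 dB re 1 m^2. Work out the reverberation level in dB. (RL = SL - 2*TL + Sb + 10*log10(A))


65 dB


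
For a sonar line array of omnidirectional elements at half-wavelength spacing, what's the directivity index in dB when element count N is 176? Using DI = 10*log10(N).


DI = 10*log10(176) = 22.46

22.46 dB


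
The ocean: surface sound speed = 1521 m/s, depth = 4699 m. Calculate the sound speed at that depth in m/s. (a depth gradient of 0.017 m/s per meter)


1600.883 m/s


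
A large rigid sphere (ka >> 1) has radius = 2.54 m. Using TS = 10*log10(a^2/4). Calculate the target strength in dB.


TS = 10*log10(2.54^2 / 4) = 10*log10(1.6129) = 2.08

2.08 dB


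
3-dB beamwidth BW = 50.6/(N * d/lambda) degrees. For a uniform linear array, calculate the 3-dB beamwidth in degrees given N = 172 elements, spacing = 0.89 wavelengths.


BW = 50.6 / (172 * 0.89) = 50.6 / 153.08 = 0.33

0.33 deg


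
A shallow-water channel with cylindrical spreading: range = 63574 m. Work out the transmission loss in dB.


TL = 10*log10(63574) = 48.03

48.03 dB


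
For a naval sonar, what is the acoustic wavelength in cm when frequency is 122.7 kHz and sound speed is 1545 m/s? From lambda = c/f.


1.26 cm


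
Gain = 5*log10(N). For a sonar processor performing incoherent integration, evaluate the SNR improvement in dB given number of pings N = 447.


13.25 dB


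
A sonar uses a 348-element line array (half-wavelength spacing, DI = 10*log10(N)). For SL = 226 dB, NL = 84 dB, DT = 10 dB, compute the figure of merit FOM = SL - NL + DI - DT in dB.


Step 1: DI = 10*log10(348) = 25.42 dB
Step 2: FOM = SL - NL + DI - DT = 226 - 84 + 25.42 - 10 = 157.42

157.42 dB


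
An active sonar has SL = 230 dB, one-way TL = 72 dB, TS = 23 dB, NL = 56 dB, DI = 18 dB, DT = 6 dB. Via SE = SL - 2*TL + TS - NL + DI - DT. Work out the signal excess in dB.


SE = SL - 2*TL + TS - NL + DI - DT = 230 - 2*72 + (23) - 56 + 18 - 6 = 65

65 dB


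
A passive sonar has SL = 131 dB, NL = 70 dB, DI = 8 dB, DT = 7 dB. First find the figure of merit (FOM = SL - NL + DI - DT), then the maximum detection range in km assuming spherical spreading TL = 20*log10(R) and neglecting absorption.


Step 1: FOM = SL - NL + DI - DT = 131 - 70 + 8 - 7 = 62 dB
Step 2: at max range FOM = TL = 20*log10(R), so R = 10^(62/20) = 1258.93 m = 1.26 km

1.26 km


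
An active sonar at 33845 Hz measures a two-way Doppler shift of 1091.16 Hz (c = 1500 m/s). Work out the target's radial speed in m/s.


From fd = 2*f*v/c, v = c*fd/(2*f) = 1500 * 1091.16 / (2*33845) = 24.18

24.18 m/s


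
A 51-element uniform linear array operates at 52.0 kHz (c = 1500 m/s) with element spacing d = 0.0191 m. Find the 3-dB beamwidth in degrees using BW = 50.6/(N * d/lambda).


1.5 deg


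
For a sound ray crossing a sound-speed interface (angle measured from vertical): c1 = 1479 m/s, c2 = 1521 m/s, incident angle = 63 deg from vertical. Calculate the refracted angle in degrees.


sin(theta2) = (c2/c1)*sin(theta1) = (1521/1479)*sin(63 deg) = 0.91631
theta2 = arcsin(0.91631) = 66.39

66.39 deg


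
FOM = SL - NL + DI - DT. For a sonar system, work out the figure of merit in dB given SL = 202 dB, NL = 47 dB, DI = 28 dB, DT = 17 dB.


FOM = SL - NL + DI - DT = 202 - 47 + 28 - 17 = 166

166 dB


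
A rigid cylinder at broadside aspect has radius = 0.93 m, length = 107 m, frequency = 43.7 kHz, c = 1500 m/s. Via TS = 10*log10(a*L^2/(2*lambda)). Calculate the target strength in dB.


lambda = 1500/43700 = 0.03432 m
TS = 10*log10(0.93*107^2/(2*0.03432)) = 51.91

51.91 dB


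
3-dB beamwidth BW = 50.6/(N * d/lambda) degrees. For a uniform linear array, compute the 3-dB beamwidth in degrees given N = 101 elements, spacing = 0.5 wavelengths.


1.0 deg


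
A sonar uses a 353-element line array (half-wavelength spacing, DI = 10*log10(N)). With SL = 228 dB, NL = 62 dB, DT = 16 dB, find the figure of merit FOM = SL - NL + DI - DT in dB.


Step 1: DI = 10*log10(353) = 25.48 dB
Step 2: FOM = SL - NL + DI - DT = 228 - 62 + 25.48 - 16 = 175.48

175.48 dB


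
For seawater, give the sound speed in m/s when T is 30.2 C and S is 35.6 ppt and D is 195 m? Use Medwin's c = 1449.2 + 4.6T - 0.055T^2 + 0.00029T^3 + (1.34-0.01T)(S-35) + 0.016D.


1549.69 m/s


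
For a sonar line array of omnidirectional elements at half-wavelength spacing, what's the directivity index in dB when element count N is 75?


DI = 10*log10(75) = 18.75

18.75 dB


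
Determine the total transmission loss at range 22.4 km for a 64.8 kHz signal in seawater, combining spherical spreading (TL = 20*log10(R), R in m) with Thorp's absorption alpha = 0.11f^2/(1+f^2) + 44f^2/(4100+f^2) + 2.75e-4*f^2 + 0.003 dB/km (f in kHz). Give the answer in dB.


614.08 dB


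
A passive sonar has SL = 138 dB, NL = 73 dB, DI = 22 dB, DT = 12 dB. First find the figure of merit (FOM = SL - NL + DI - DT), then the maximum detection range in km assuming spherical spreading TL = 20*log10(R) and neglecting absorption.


Step 1: FOM = SL - NL + DI - DT = 138 - 73 + 22 - 12 = 75 dB
Step 2: at max range FOM = TL = 20*log10(R), so R = 10^(75/20) = 5623.41 m = 5.62 km

5.62 km


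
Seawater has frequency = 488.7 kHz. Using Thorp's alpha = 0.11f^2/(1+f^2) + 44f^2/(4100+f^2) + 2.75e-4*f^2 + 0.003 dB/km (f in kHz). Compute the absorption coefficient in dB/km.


f^2 = 238827.69
alpha = 0.11*238827.69/(1+238827.69) + 44*238827.69/(4100+238827.69) + 2.75e-4*238827.69 + 0.003 = 109.048

109.048 dB/km


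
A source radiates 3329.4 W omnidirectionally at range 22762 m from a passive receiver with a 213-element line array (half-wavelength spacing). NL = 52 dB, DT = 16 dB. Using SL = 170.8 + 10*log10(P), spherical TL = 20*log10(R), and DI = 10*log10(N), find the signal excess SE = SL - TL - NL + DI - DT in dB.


Step 1: SL = 170.8 + 10*log10(3329.4) = 206.02 dB
Step 2: TL = 20*log10(22762) = 87.14 dB
Step 3: DI = 10*log10(213) = 23.28 dB
Step 4: SE = SL - TL - NL + DI - DT = 206.02 - 87.14 - 52 + 23.28 - 16 = 74.16

74.16 dB


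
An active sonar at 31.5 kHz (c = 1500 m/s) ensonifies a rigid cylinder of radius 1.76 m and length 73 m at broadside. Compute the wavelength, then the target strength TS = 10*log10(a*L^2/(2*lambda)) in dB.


Step 1: lambda = c/f = 1500/31500 = 0.04762 m
Step 2: TS = 10*log10(a*L^2/(2*lambda)) = 10*log10(1.76*73^2/(2*0.04762)) = 49.93

49.93 dB


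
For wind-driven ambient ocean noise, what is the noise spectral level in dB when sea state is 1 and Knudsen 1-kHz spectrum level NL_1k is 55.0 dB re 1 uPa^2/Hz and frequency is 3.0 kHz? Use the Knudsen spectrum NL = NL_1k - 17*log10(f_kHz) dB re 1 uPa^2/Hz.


46.89 dB


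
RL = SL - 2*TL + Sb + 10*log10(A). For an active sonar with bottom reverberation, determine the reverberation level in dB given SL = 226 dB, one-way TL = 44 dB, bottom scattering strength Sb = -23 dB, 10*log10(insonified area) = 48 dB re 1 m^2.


RL = SL - 2*TL + Sb + 10*log10(A) = 226 - 2*44 + (-23) + 48 = 163

163 dB


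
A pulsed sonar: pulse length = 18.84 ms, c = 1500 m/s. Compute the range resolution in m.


dR = c*tau/2 = 1500 * 18.84e-3 / 2 = 14.13

14.13 m


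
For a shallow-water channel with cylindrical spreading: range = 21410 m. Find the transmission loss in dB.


TL = 10*log10(21410) = 43.31

43.31 dB


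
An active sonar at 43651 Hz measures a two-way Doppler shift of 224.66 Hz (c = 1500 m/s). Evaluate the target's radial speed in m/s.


From fd = 2*f*v/c, v = c*fd/(2*f) = 1500 * 224.66 / (2*43651) = 3.86

3.86 m/s


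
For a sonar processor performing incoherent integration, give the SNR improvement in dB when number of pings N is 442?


Gain = 5*log10(442) = 13.23

13.23 dB


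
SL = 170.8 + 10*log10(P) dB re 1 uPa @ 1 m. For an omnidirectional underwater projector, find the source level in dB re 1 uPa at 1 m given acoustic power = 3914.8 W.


206.73 dB


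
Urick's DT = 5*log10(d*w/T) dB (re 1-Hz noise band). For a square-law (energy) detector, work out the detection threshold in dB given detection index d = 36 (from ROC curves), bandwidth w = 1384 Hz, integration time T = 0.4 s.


DT = 5*log10(d*w/T) = 5*log10(36 * 1384 / 0.4) = 5*log10(124560.0) = 25.48

25.48 dB


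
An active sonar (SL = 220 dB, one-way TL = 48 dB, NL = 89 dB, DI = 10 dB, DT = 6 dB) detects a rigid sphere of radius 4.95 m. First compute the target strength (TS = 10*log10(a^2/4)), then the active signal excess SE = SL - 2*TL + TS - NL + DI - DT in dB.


Step 1: TS = 10*log10(4.95^2/4) = 7.87 dB
Step 2: SE = SL - 2*TL + TS - NL + DI - DT = 220 - 2*48 + (7.87) - 89 + 10 - 6 = 46.87

46.87 dB


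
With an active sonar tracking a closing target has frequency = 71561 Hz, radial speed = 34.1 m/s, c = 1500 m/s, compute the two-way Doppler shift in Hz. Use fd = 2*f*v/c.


fd = 2*f*v/c = 2 * 71561 * 34.1 / 1500 = 3253.64

3253.64 Hz


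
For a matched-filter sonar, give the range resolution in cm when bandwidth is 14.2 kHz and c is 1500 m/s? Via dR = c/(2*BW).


dR = c/(2*BW) = 1500 / (2 * 14.2e3) = 0.0528 m = 5.28 cm

5.28 cm


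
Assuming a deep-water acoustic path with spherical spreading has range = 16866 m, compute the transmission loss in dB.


TL = 20*log10(16866) = 84.54

84.54 dB


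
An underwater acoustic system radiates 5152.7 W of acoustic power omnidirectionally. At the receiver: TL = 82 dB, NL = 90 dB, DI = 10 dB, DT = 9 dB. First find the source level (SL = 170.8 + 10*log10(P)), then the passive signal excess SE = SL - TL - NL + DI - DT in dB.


Step 1: SL = 170.8 + 10*log10(5152.7) = 207.92 dB
Step 2: SE = SL - TL - NL + DI - DT = 207.92 - 82 - 90 + 10 - 9 = 36.92

36.92 dB


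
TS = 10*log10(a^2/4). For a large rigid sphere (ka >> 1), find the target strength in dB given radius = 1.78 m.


TS = 10*log10(1.78^2 / 4) = 10*log10(0.7921) = -1.01

-1.01 dB


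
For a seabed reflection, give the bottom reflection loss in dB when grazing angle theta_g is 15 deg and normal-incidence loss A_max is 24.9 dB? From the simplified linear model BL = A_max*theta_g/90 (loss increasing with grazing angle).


BL = A_max * theta_g / 90 = 24.9 * 15 / 90 = 4.15

4.15 dB


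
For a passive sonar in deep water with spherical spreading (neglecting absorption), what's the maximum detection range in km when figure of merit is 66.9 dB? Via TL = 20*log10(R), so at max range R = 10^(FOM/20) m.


At max range FOM = TL, so 20*log10(R) = 66.9
R = 10^(66.9/20) = 2213.09 m = 2.21 km

2.21 km


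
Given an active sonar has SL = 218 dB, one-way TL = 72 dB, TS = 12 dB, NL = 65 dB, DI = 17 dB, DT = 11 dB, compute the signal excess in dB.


SE = SL - 2*TL + TS - NL + DI - DT = 218 - 2*72 + (12) - 65 + 17 - 11 = 27

27 dB


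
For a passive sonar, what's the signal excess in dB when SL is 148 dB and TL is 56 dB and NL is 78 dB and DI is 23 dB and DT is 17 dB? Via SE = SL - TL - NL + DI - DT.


SE = SL - TL - NL + DI - DT = 148 - 56 - 78 + 23 - 17 = 20

20 dB


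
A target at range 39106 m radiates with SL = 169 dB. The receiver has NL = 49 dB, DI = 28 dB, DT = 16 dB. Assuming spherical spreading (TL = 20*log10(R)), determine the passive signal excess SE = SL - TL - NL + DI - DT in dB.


40.16 dB


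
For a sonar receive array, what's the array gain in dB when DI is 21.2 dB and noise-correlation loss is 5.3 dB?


AG = DI - L_corr = 21.2 - 5.3 = 15.9

15.9 dB


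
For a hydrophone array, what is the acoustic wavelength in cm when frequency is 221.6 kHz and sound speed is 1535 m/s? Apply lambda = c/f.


0.69 cm


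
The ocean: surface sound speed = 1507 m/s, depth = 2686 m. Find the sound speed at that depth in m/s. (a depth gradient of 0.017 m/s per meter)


1552.662 m/s


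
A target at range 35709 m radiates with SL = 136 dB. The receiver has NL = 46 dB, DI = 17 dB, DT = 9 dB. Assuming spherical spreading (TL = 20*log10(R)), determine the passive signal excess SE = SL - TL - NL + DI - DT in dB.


Step 1: TL = 20*log10(35709) = 91.06 dB
Step 2: SE = 136 - 91.06 - 46 + 17 - 9 = 6.94

6.94 dB


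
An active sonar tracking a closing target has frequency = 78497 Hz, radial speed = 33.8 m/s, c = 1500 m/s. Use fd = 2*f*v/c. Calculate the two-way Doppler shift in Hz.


3537.6 Hz


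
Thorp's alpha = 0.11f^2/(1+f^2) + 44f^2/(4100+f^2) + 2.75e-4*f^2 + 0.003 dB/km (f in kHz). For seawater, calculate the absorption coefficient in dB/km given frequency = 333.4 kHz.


f^2 = 111155.56
alpha = 0.11*111155.56/(1+111155.56) + 44*111155.56/(4100+111155.56) + 2.75e-4*111155.56 + 0.003 = 73.116

73.116 dB/km


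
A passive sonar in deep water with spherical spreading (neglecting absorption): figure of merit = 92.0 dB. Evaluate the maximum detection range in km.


39.81 km


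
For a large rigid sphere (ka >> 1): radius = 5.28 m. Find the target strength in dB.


TS = 10*log10(5.28^2 / 4) = 10*log10(6.9696) = 8.43

8.43 dB


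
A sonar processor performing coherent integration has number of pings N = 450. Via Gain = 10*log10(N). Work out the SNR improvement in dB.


26.53 dB


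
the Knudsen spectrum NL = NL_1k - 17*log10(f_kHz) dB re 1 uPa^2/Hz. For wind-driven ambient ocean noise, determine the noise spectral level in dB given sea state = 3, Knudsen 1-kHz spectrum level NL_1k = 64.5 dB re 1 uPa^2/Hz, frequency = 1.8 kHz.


60.16 dB


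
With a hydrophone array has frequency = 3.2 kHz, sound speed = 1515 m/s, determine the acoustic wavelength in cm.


lambda = c/f = 1515 / 3200 = 0.4734 m = 47.34 cm

47.34 cm


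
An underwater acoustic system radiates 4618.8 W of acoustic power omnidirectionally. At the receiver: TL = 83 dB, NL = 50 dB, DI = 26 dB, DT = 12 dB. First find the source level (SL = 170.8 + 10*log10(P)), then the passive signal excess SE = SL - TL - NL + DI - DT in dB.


Step 1: SL = 170.8 + 10*log10(4618.8) = 207.45 dB
Step 2: SE = SL - TL - NL + DI - DT = 207.45 - 83 - 50 + 26 - 12 = 88.45

88.45 dB


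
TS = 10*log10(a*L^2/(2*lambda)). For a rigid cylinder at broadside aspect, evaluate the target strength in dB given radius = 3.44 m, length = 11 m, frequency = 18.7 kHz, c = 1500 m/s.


lambda = 1500/18700 = 0.08021 m
TS = 10*log10(3.44*11^2/(2*0.08021)) = 34.14

34.14 dB


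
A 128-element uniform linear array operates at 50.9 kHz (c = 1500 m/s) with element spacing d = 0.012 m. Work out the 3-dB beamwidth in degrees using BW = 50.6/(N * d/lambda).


Step 1: lambda = 1500/50900 = 0.02947 m
Step 2: d/lambda = 0.012/0.02947 = 0.4072
Step 3: BW = 50.6/(N * d/lambda) = 50.6/(128 * 0.4072) = 0.97

0.97 deg


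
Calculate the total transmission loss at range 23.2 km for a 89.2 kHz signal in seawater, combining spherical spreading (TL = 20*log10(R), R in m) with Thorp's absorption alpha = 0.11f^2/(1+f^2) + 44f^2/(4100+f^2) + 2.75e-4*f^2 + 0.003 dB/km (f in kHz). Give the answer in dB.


Step 1 (Thorp): alpha = 0.11*7956.64/(1+7956.64) + 44*7956.64/(4100+7956.64) + 2.75e-4*7956.64 + 0.003 = 31.3384 dB/km
Step 2: TL_spread = 20*log10(23200) = 87.31 dB
Step 3: TL_abs = alpha*R = 31.3384 * 23.2 = 727.05 dB
Step 4: TL_total = 87.31 + 727.05 = 814.36

814.36 dB


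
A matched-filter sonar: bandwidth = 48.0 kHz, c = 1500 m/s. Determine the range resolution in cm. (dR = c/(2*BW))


dR = c/(2*BW) = 1500 / (2 * 48.0e3) = 0.0156 m = 1.56 cm

1.56 cm


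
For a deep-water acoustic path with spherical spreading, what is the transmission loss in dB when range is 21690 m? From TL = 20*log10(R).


TL = 20*log10(21690) = 86.73

86.73 dB


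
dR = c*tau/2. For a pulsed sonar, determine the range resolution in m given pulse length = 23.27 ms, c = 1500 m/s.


17.4525 m


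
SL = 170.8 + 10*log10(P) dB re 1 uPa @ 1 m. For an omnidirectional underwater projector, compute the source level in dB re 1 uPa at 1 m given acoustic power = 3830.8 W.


SL = 170.8 + 10*log10(3830.8) = 170.8 + 35.83 = 206.63

206.63 dB


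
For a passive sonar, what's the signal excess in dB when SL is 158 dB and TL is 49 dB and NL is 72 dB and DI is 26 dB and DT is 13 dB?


50 dB


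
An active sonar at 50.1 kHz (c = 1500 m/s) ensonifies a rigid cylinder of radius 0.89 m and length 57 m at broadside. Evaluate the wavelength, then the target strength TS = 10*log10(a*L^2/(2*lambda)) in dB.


Step 1: lambda = c/f = 1500/50100 = 0.02994 m
Step 2: TS = 10*log10(a*L^2/(2*lambda)) = 10*log10(0.89*57^2/(2*0.02994)) = 46.84

46.84 dB


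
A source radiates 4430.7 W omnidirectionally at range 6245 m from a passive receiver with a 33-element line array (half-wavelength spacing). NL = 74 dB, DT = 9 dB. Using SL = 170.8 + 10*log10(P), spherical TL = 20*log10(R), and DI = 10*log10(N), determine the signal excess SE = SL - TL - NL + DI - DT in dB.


Step 1: SL = 170.8 + 10*log10(4430.7) = 207.26 dB
Step 2: TL = 20*log10(6245) = 75.91 dB
Step 3: DI = 10*log10(33) = 15.19 dB
Step 4: SE = SL - TL - NL + DI - DT = 207.26 - 75.91 - 74 + 15.19 - 9 = 63.54

63.54 dB


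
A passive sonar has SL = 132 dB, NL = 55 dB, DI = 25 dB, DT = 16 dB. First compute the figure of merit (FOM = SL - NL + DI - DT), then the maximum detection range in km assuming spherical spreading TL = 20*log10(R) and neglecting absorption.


Step 1: FOM = SL - NL + DI - DT = 132 - 55 + 25 - 16 = 86 dB
Step 2: at max range FOM = TL = 20*log10(R), so R = 10^(86/20) = 19952.62 m = 19.95 km

19.95 km


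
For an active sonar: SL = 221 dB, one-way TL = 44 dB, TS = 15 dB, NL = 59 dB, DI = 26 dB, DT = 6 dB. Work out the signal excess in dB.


109 dB


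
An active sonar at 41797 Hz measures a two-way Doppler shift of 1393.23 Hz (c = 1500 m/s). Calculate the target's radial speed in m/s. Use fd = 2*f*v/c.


From fd = 2*f*v/c, v = c*fd/(2*f) = 1500 * 1393.23 / (2*41797) = 25.0

25.0 m/s


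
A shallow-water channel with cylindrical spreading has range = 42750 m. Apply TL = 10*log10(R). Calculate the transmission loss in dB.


46.31 dB


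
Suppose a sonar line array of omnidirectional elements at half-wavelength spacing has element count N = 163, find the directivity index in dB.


DI = 10*log10(163) = 22.12

22.12 dB


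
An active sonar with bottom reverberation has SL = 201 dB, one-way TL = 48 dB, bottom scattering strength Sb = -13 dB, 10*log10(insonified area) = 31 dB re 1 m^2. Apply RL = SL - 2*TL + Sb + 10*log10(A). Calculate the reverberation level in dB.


123 dB


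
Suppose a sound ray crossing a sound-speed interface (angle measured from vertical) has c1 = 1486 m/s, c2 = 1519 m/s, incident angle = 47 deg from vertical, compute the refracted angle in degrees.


sin(theta2) = (c2/c1)*sin(theta1) = (1519/1486)*sin(47 deg) = 0.7476
theta2 = arcsin(0.7476) = 48.38

48.38 deg


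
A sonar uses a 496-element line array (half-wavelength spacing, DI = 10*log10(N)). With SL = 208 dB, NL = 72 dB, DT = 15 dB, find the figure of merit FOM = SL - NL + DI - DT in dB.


Step 1: DI = 10*log10(496) = 26.95 dB
Step 2: FOM = SL - NL + DI - DT = 208 - 72 + 26.95 - 15 = 147.95

147.95 dB


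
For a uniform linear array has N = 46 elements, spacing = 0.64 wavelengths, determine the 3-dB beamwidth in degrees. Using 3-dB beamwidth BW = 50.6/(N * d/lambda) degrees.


BW = 50.6 / (46 * 0.64) = 50.6 / 29.44 = 1.72

1.72 deg


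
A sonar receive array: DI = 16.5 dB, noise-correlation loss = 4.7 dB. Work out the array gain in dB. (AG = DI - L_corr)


11.8 dB


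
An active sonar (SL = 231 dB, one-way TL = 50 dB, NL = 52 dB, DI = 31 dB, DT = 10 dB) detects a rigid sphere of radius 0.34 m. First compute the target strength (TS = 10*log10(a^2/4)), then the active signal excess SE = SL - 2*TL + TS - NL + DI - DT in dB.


Step 1: TS = 10*log10(0.34^2/4) = -15.39 dB
Step 2: SE = SL - 2*TL + TS - NL + DI - DT = 231 - 2*50 + (-15.39) - 52 + 31 - 10 = 84.61

84.61 dB


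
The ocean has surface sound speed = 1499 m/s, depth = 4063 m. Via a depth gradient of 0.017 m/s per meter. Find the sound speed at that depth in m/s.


c = 1499 + 0.017 * 4063 = 1568.071

1568.071 m/s


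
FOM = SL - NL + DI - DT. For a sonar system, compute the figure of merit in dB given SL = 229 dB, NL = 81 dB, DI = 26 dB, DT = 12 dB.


FOM = SL - NL + DI - DT = 229 - 81 + 26 - 12 = 162

162 dB


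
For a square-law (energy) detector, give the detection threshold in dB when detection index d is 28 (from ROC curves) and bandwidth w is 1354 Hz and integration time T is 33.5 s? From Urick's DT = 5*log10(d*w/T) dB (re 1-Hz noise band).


DT = 5*log10(d*w/T) = 5*log10(28 * 1354 / 33.5) = 5*log10(1131.7) = 15.27

15.27 dB


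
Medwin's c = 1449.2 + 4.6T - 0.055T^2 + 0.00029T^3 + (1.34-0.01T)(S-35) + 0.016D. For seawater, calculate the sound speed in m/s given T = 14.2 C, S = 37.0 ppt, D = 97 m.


c = 1449.2 + 4.6*14.2 - 0.055*14.2^2 + 0.00029*14.2^3 + (1.34 - 0.01*14.2)*(37.0 - 35) + 0.016*97 = 1508.21

1508.21 m/s


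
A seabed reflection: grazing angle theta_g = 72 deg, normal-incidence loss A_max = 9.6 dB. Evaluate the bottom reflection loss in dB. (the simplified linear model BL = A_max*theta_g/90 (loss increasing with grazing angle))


BL = A_max * theta_g / 90 = 9.6 * 72 / 90 = 7.68

7.68 dB


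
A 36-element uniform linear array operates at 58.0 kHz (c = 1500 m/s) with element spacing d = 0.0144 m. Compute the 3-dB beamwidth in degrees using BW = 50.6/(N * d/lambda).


2.52 deg


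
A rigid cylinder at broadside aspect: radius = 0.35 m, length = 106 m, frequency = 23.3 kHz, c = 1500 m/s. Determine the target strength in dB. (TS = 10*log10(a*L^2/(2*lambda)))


lambda = 1500/23300 = 0.06438 m
TS = 10*log10(0.35*106^2/(2*0.06438)) = 44.85

44.85 dB


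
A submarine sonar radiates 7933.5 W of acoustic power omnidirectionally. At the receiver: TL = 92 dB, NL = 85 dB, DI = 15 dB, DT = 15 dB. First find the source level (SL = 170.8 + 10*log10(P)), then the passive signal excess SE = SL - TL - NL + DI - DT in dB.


Step 1: SL = 170.8 + 10*log10(7933.5) = 209.79 dB
Step 2: SE = SL - TL - NL + DI - DT = 209.79 - 92 - 85 + 15 - 15 = 32.79

32.79 dB


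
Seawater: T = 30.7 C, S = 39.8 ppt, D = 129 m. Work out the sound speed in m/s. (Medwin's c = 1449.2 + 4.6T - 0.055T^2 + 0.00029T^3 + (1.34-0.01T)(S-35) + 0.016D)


1554.0 m/s


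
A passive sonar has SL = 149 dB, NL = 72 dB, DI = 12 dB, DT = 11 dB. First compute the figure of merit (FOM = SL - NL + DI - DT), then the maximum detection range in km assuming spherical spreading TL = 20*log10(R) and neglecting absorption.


Step 1: FOM = SL - NL + DI - DT = 149 - 72 + 12 - 11 = 78 dB
Step 2: at max range FOM = TL = 20*log10(R), so R = 10^(78/20) = 7943.28 m = 7.94 km

7.94 km


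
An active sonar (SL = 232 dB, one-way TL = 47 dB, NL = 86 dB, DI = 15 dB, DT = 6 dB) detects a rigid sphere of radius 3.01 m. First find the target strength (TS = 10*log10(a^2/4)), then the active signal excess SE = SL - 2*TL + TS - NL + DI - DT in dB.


Step 1: TS = 10*log10(3.01^2/4) = 3.55 dB
Step 2: SE = SL - 2*TL + TS - NL + DI - DT = 232 - 2*47 + (3.55) - 86 + 15 - 6 = 64.55

64.55 dB


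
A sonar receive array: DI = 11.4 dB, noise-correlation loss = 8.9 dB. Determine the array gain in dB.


AG = DI - L_corr = 11.4 - 8.9 = 2.5

2.5 dB


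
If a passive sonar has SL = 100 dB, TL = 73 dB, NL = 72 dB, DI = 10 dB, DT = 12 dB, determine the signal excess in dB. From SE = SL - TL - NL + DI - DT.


SE = SL - TL - NL + DI - DT = 100 - 73 - 72 + 10 - 12 = -47

-47 dB


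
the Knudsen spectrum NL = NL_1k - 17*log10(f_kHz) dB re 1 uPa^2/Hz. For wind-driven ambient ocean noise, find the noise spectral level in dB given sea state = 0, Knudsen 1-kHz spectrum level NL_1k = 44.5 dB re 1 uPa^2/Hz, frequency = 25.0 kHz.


20.74 dB


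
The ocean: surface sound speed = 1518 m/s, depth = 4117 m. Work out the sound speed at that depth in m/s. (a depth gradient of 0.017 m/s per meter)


1587.989 m/s


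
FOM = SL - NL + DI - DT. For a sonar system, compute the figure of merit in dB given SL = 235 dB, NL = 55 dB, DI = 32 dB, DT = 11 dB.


201 dB


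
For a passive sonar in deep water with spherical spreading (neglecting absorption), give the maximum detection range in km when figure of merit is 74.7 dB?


At max range FOM = TL, so 20*log10(R) = 74.7
R = 10^(74.7/20) = 5432.5 m = 5.43 km

5.43 km


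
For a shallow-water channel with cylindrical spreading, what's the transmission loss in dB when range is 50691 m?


47.05 dB


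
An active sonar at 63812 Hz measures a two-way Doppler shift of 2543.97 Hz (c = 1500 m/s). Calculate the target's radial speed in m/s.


From fd = 2*f*v/c, v = c*fd/(2*f) = 1500 * 2543.97 / (2*63812) = 29.9

29.9 m/s


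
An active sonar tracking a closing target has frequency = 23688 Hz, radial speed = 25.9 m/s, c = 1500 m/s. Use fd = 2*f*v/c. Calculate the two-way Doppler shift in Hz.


818.03 Hz


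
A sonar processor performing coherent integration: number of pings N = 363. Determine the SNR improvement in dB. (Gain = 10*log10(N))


25.6 dB


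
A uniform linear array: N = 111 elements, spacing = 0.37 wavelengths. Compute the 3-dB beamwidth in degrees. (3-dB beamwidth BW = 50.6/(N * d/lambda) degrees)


BW = 50.6 / (111 * 0.37) = 50.6 / 41.07 = 1.23

1.23 deg


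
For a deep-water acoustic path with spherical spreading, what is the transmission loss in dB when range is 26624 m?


TL = 20*log10(26624) = 88.51

88.51 dB


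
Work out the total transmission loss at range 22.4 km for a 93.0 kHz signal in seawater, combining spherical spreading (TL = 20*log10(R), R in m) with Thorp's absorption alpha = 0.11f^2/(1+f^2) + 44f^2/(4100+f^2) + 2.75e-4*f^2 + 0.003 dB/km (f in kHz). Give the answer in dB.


Step 1 (Thorp): alpha = 0.11*8649.0/(1+8649.0) + 44*8649.0/(4100+8649.0) + 2.75e-4*8649.0 + 0.003 = 32.3413 dB/km
Step 2: TL_spread = 20*log10(22400) = 87.0 dB
Step 3: TL_abs = alpha*R = 32.3413 * 22.4 = 724.45 dB
Step 4: TL_total = 87.0 + 724.45 = 811.45

811.45 dB


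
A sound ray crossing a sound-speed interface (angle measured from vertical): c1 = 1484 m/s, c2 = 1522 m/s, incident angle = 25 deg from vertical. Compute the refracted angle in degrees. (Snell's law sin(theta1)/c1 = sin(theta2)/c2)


25.69 deg


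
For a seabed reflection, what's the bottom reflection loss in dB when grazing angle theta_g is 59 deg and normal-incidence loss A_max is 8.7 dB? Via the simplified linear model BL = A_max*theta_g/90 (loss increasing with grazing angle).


5.7 dB


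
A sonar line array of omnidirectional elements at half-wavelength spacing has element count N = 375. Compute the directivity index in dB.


25.74 dB


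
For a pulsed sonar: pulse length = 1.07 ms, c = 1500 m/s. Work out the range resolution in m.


dR = c*tau/2 = 1500 * 1.07e-3 / 2 = 0.8025

0.8025 m


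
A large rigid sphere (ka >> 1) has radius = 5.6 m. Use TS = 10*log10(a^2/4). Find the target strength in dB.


TS = 10*log10(5.6^2 / 4) = 10*log10(7.84) = 8.94

8.94 dB


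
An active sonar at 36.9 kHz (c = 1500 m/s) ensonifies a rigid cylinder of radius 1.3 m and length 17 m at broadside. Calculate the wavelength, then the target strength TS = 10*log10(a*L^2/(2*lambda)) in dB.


Step 1: lambda = c/f = 1500/36900 = 0.04065 m
Step 2: TS = 10*log10(a*L^2/(2*lambda)) = 10*log10(1.3*17^2/(2*0.04065)) = 36.65

36.65 dB


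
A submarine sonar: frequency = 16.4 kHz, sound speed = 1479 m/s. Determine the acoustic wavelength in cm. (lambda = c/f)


9.02 cm


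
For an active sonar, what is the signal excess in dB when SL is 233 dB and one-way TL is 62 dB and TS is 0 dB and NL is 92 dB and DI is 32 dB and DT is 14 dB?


35 dB


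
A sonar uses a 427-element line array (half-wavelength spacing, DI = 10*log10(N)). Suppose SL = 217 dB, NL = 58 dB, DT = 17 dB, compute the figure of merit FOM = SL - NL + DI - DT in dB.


Step 1: DI = 10*log10(427) = 26.3 dB
Step 2: FOM = SL - NL + DI - DT = 217 - 58 + 26.3 - 17 = 168.3

168.3 dB


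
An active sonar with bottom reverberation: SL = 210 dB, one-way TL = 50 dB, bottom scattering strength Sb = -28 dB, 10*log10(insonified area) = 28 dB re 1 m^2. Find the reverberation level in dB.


RL = SL - 2*TL + Sb + 10*log10(A) = 210 - 2*50 + (-28) + 28 = 110

110 dB


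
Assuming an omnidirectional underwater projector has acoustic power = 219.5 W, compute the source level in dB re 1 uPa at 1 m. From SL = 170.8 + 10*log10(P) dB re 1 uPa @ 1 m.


194.21 dB


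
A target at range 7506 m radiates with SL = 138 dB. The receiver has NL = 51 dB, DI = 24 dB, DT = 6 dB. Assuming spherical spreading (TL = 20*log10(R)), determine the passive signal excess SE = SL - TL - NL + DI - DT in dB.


Step 1: TL = 20*log10(7506) = 77.51 dB
Step 2: SE = 138 - 77.51 - 51 + 24 - 6 = 27.49

27.49 dB


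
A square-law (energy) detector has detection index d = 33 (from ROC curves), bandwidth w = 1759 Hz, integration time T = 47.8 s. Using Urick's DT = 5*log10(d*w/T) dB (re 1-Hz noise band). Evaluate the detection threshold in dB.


DT = 5*log10(d*w/T) = 5*log10(33 * 1759 / 47.8) = 5*log10(1214.37) = 15.42

15.42 dB


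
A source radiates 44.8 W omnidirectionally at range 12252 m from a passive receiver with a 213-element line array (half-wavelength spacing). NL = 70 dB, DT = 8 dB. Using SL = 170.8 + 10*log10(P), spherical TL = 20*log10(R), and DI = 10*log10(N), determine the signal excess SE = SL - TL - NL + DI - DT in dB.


50.83 dB


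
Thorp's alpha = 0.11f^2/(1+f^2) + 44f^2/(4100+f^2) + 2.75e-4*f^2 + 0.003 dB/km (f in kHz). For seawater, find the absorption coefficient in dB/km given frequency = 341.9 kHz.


74.768 dB/km


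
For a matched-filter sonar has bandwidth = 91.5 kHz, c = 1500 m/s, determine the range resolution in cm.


dR = c/(2*BW) = 1500 / (2 * 91.5e3) = 0.0082 m = 0.82 cm

0.82 cm


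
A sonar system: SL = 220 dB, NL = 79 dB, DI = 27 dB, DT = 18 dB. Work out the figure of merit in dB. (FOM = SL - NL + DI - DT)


FOM = SL - NL + DI - DT = 220 - 79 + 27 - 18 = 150

150 dB


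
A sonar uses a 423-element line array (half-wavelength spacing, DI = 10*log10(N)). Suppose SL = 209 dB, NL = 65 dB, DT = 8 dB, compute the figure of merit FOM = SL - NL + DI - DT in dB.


Step 1: DI = 10*log10(423) = 26.26 dB
Step 2: FOM = SL - NL + DI - DT = 209 - 65 + 26.26 - 8 = 162.26

162.26 dB


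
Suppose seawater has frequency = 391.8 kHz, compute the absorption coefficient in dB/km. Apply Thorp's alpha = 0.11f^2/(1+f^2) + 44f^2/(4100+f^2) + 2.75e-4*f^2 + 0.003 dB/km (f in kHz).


85.183 dB/km


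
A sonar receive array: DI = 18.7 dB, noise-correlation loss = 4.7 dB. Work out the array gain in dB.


AG = DI - L_corr = 18.7 - 4.7 = 14.0

14.0 dB


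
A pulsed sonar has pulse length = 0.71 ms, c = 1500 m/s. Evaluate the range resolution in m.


0.5325 m


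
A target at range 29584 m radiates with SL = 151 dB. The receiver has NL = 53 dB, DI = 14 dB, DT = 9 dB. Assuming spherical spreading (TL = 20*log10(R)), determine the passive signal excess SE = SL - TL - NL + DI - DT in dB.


13.58 dB


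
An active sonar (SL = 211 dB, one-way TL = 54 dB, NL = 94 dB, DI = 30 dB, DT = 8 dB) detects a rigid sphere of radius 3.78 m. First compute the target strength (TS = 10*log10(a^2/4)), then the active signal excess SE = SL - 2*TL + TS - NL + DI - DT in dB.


Step 1: TS = 10*log10(3.78^2/4) = 5.53 dB
Step 2: SE = SL - 2*TL + TS - NL + DI - DT = 211 - 2*54 + (5.53) - 94 + 30 - 8 = 36.53

36.53 dB


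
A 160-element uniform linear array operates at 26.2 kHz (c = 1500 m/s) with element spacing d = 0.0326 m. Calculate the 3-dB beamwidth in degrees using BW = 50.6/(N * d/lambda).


Step 1: lambda = 1500/26200 = 0.05725 m
Step 2: d/lambda = 0.0326/0.05725 = 0.5694
Step 3: BW = 50.6/(N * d/lambda) = 50.6/(160 * 0.5694) = 0.56

0.56 deg


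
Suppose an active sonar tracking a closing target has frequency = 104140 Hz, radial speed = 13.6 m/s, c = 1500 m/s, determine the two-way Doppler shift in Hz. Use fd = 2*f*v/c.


1888.41 Hz


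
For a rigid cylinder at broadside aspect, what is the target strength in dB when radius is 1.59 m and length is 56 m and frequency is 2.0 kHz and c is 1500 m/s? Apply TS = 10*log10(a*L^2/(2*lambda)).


35.22 dB


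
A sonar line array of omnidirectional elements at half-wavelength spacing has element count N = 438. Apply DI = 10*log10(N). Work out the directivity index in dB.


DI = 10*log10(438) = 26.41

26.41 dB


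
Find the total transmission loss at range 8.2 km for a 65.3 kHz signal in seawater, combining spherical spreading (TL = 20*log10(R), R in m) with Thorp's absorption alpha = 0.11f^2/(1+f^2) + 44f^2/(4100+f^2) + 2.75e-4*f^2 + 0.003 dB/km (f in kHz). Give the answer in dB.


272.76 dB


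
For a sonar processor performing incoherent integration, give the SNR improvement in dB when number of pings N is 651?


14.07 dB


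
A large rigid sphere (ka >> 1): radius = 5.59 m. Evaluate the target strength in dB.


TS = 10*log10(5.59^2 / 4) = 10*log10(7.812025) = 8.93

8.93 dB


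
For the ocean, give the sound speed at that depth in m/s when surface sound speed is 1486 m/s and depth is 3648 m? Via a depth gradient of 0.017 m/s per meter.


c = 1486 + 0.017 * 3648 = 1548.016

1548.016 m/s


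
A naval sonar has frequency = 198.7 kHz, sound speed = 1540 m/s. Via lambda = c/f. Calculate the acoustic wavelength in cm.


0.78 cm


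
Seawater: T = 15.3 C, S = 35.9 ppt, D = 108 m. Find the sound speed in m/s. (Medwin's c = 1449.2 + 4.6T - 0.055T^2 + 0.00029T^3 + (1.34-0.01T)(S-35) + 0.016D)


1510.54 m/s


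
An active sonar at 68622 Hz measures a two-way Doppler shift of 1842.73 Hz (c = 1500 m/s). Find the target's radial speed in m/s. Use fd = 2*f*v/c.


From fd = 2*f*v/c, v = c*fd/(2*f) = 1500 * 1842.73 / (2*68622) = 20.14

20.14 m/s


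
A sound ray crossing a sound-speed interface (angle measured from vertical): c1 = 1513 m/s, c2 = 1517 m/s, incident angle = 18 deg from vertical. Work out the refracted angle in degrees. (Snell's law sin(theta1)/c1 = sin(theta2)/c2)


sin(theta2) = (c2/c1)*sin(theta1) = (1517/1513)*sin(18 deg) = 0.30983
theta2 = arcsin(0.30983) = 18.05

18.05 deg


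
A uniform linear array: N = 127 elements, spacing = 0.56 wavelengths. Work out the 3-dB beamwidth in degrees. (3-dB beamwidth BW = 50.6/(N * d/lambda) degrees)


0.71 deg


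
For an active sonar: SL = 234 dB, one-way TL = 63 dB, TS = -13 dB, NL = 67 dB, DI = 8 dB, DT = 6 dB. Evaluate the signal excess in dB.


30 dB


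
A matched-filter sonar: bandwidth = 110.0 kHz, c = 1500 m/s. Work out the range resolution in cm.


0.68 cm


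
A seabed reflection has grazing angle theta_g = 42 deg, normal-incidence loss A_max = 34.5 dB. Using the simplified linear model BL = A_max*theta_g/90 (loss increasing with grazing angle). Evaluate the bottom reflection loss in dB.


BL = A_max * theta_g / 90 = 34.5 * 42 / 90 = 16.1

16.1 dB


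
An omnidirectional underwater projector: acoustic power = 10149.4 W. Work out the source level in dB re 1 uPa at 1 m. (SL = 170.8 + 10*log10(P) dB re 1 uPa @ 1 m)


210.86 dB


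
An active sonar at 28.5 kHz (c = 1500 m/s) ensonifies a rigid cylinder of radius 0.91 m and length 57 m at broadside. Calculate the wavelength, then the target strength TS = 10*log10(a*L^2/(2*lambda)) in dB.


Step 1: lambda = c/f = 1500/28500 = 0.05263 m
Step 2: TS = 10*log10(a*L^2/(2*lambda)) = 10*log10(0.91*57^2/(2*0.05263)) = 44.49

44.49 dB


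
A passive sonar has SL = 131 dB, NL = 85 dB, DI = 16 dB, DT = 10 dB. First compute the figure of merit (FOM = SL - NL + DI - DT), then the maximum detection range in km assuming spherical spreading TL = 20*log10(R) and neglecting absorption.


Step 1: FOM = SL - NL + DI - DT = 131 - 85 + 16 - 10 = 52 dB
Step 2: at max range FOM = TL = 20*log10(R), so R = 10^(52/20) = 398.11 m = 0.4 km

0.4 km


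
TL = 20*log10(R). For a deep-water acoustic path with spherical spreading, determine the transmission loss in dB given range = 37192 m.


TL = 20*log10(37192) = 91.41

91.41 dB


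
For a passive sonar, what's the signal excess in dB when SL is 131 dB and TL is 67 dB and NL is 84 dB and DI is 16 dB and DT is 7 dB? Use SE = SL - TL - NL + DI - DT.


SE = SL - TL - NL + DI - DT = 131 - 67 - 84 + 16 - 7 = -11

-11 dB


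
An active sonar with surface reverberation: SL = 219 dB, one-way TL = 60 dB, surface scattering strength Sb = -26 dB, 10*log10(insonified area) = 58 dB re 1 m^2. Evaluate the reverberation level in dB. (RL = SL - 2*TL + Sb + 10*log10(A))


131 dB


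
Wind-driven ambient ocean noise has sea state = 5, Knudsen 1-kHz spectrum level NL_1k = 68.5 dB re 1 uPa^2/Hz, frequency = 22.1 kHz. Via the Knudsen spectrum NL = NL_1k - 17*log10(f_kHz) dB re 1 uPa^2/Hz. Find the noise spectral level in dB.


45.65 dB


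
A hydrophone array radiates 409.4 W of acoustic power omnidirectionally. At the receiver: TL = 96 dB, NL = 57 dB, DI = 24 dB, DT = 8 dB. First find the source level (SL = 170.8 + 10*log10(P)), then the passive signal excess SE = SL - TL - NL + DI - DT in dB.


Step 1: SL = 170.8 + 10*log10(409.4) = 196.92 dB
Step 2: SE = SL - TL - NL + DI - DT = 196.92 - 96 - 57 + 24 - 8 = 59.92

59.92 dB


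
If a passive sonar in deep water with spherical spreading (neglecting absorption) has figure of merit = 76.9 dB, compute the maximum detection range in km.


7.0 km


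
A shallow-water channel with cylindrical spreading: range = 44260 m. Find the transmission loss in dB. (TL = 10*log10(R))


46.46 dB


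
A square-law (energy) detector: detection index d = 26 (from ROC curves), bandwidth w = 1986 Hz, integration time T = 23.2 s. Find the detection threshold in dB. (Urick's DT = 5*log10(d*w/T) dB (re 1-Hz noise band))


16.74 dB


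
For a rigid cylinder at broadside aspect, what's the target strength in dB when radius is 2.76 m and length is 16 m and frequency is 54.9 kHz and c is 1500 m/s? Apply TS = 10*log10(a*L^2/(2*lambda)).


lambda = 1500/54900 = 0.02732 m
TS = 10*log10(2.76*16^2/(2*0.02732)) = 41.12

41.12 dB


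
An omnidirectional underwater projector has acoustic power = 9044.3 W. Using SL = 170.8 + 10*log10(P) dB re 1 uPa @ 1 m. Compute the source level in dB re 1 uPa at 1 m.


210.36 dB


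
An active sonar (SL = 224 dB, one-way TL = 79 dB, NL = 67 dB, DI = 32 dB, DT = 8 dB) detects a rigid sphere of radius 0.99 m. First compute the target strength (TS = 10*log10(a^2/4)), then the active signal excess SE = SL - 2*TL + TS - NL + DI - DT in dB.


Step 1: TS = 10*log10(0.99^2/4) = -6.11 dB
Step 2: SE = SL - 2*TL + TS - NL + DI - DT = 224 - 2*79 + (-6.11) - 67 + 32 - 8 = 16.89

16.89 dB
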